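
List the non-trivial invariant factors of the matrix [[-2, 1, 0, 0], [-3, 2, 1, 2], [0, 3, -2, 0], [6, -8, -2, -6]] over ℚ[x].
x + 2, (x + 2)^3

The Jordan structure of A has elementary divisors (x + 2)^3, (x + 2). Arranging the block sizes at each eigenvalue in decreasing order and taking row products gives the invariant factors.

Invariant factors (smallest first, each dividing the next): x + 2, (x + 2)^3.

Check: the last factor (x + 2)^3 is the minimal polynomial, and the product (x + 2)^4 is the characteristic polynomial.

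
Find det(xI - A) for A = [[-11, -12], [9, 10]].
xI - A = [[x + 11, 12], [-9, x - 10]].

Expanding det(xI - A) along the first row:
det(xI - A) = + (x + 11)·det([[x - 10]]) - (12)·det([[-9]]).

Evaluating gives χ_A(x) = x^2 + x - 2 = (x - 1)(x + 2).

χ_A(x) = (x - 1)(x + 2)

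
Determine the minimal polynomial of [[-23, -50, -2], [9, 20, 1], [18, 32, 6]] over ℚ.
The characteristic polynomial factors as (x - 4)^2(x + 5). The minimal polynomial is ∏(x - λ)^{k_λ} where k_λ is the size of the largest Jordan block at λ.

For λ = -5: rank(A + 5I) = 2, and the largest Jordan block has size 1 (the smallest k with rank((A + 5I)^k) = rank((A + 5I)^(k+1))).
For λ = 4: rank(A - 4I) = 2, and the largest Jordan block has size 2 (the smallest k with rank((A - 4I)^k) = rank((A - 4I)^(k+1))).

So m_A(x) = (x - 4)^2(x + 5).

m_A(x) = (x - 4)^2(x + 5)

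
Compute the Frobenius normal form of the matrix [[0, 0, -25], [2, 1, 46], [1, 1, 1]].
The invariant factors of A (the non-unit diagonal entries of the Smith normal form of xI - A over ℚ[x]) are (x - 5)(x^2 + 3x - 5), each dividing the next. The characteristic polynomial is their product, (x - 5)(x^2 + 3x - 5).

The rational canonical form is the block-diagonal matrix of companion matrices C(f_i):
R = [[0, 0, -25], [1, 0, 20], [0, 1, 2]].

Note the characteristic polynomial does not split into linear factors over ℚ, so A has no Jordan form over ℚ; the rational canonical form exists over any field.

R = [[0, 0, -25], [1, 0, 20], [0, 1, 2]]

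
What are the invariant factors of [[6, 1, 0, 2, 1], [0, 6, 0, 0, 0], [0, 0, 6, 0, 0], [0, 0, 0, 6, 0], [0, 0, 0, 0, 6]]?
The Jordan structure of A has elementary divisors (x - 6)^2, (x - 6), (x - 6), (x - 6). Arranging the block sizes at each eigenvalue in decreasing order and taking row products gives the invariant factors.

Invariant factors (smallest first, each dividing the next): x - 6, x - 6, x - 6, (x - 6)^2.

Check: the last factor (x - 6)^2 is the minimal polynomial, and the product (x - 6)^5 is the characteristic polynomial.

x - 6, x - 6, x - 6, (x - 6)^2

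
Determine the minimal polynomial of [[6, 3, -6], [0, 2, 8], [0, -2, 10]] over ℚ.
m_A(x) = (x - 6)^2

The characteristic polynomial factors as (x - 6)^3. The minimal polynomial is ∏(x - λ)^{k_λ} where k_λ is the size of the largest Jordan block at λ.

For λ = 6: rank(A - 6I) = 1, and the largest Jordan block has size 2 (the smallest k with rank((A - 6I)^k) = rank((A - 6I)^(k+1))).

So m_A(x) = (x - 6)^2.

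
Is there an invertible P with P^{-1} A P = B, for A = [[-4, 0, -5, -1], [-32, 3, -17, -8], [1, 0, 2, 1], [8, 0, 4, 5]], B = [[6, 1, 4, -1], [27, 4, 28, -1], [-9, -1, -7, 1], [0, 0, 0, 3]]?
Both have characteristic polynomial (x - 3)^3(x + 3), but the minimal polynomial of A is (x - 3)^3(x + 3) while the minimal polynomial of B is (x - 3)^2(x + 3). The minimal polynomial is a similarity invariant, so A and B are not similar.

No.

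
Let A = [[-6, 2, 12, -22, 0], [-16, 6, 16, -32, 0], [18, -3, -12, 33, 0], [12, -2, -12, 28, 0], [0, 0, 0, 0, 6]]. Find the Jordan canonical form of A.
The characteristic polynomial is det(xI - A) = (x - 6)^3(x - 2)^2, so the eigenvalues are 2 (algebraic multiplicity 2), 6 (algebraic multiplicity 3).

For λ = 2: rank(A - 2I) = 4, rank((A - 2I)^2) = 3. The eigenspace has dimension 5 - 4 = 1, so there is 1 Jordan block; the rank sequence gives block sizes [2].

For λ = 6: rank(A - 6I) = 2. The eigenspace has dimension 5 - 2 = 3, so there are 3 Jordan blocks; the rank sequence gives block sizes [1, 1, 1].

Assembling the blocks gives the Jordan form J above.

J = [[2, 1, 0, 0, 0], [0, 2, 0, 0, 0], [0, 0, 6, 0, 0], [0, 0, 0, 6, 0], [0, 0, 0, 0, 6]]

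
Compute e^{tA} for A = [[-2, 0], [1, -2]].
e^{tA} = [[e^{-2*t}, 0], [t*e^{-2*t}, e^{-2*t}]]

A has Jordan form J = [[-2, 1], [0, -2]] with A = PJP^{-1}, so e^{tA} = P e^{tJ} P^{-1}.

For a Jordan block J_k(λ), e^{tJ_k(λ)} = e^{λt} · (I + tN + t^2 N^2/2! + ... + t^{k-1} N^{k-1}/(k-1)!) where N is the nilpotent superdiagonal part.

Assembling the blocks and conjugating back gives the entries of e^{tA} as shown above.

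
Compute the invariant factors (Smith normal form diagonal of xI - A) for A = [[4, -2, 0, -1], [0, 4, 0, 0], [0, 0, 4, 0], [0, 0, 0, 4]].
x - 4, x - 4, (x - 4)^2

The Jordan structure of A has elementary divisors (x - 4)^2, (x - 4), (x - 4). Arranging the block sizes at each eigenvalue in decreasing order and taking row products gives the invariant factors.

Invariant factors (smallest first, each dividing the next): x - 4, x - 4, (x - 4)^2.

Check: the last factor (x - 4)^2 is the minimal polynomial, and the product (x - 4)^4 is the characteristic polynomial.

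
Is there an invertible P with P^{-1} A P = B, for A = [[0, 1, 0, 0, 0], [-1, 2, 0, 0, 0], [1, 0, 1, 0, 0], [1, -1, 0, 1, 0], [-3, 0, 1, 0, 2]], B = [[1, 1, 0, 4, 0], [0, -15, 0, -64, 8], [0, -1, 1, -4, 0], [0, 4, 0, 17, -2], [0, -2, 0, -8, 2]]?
No.

Both have characteristic polynomial (x - 2)(x - 1)^4, but the minimal polynomial of A is (x - 2)(x - 1)^3 while the minimal polynomial of B is (x - 2)(x - 1)^2. The minimal polynomial is a similarity invariant, so A and B are not similar.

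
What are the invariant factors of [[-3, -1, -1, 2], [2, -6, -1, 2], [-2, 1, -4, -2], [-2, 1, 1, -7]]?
x + 5, x + 5, (x + 5)^2

The Jordan structure of A has elementary divisors (x + 5)^2, (x + 5), (x + 5). Arranging the block sizes at each eigenvalue in decreasing order and taking row products gives the invariant factors.

Invariant factors (smallest first, each dividing the next): x + 5, x + 5, (x + 5)^2.

Check: the last factor (x + 5)^2 is the minimal polynomial, and the product (x + 5)^4 is the characteristic polynomial.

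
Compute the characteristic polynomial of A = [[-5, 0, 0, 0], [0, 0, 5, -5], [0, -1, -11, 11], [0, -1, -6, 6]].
χ_A(x) = x^2(x + 5)^2

xI - A = [[x + 5, 0, 0, 0], [0, x, -5, 5], [0, 1, x + 11, -11], [0, 1, 6, x - 6]].

Expanding det(xI - A) along the first row:
det(xI - A) = + (x + 5)·det([[x, -5, 5], [1, x + 11, -11], [1, 6, x - 6]]) - (0)·det([[0, -5, 5], [0, x + 11, -11], [0, 6, x - 6]]) + (0)·det([[0, x, 5], [0, 1, -11], [0, 1, x - 6]]) - (0)·det([[0, x, -5], [0, 1, x + 11], [0, 1, 6]]).

Evaluating gives χ_A(x) = x^4 + 10x^3 + 25x^2 = x^2(x + 5)^2.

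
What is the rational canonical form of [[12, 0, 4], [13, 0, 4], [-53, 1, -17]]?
The invariant factors of A (the non-unit diagonal entries of the Smith normal form of xI - A over ℚ[x]) are (x + 2)(x^2 + 3x - 2), each dividing the next. The characteristic polynomial is their product, (x + 2)(x^2 + 3x - 2).

The rational canonical form is the block-diagonal matrix of companion matrices C(f_i):
R = [[0, 0, 4], [1, 0, -4], [0, 1, -5]].

Note the characteristic polynomial does not split into linear factors over ℚ, so A has no Jordan form over ℚ; the rational canonical form exists over any field.

R = [[0, 0, 4], [1, 0, -4], [0, 1, -5]]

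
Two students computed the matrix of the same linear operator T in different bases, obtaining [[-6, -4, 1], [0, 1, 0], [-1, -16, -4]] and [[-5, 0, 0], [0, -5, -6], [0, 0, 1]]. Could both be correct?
Both have characteristic polynomial (x - 1)(x + 5)^2, but the minimal polynomial of A is (x - 1)(x + 5)^2 while the minimal polynomial of B is (x - 1)(x + 5). The minimal polynomial is a similarity invariant, so A and B are not similar.

No.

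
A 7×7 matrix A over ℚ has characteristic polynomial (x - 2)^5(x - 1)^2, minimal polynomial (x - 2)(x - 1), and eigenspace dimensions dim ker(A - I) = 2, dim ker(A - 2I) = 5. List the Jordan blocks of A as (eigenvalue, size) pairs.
Jordan blocks: (1, 1), (1, 1), (2, 1), (2, 1), (2, 1), (2, 1), (2, 1)

λ = 1: algebraic multiplicity 2 (exponent in χ_A), largest block size 1 (exponent in m_A), 2 blocks (geometric multiplicity). These force block sizes [1, 1].
λ = 2: algebraic multiplicity 5 (exponent in χ_A), largest block size 1 (exponent in m_A), 5 blocks (geometric multiplicity). These force block sizes [1, 1, 1, 1, 1].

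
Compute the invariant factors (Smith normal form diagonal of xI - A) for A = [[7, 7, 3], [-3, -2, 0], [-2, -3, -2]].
The Jordan structure of A has elementary divisors (x - 1)^3. Arranging the block sizes at each eigenvalue in decreasing order and taking row products gives the invariant factors.

Invariant factors (smallest first, each dividing the next): (x - 1)^3.

Check: the last factor (x - 1)^3 is the minimal polynomial, and the product (x - 1)^3 is the characteristic polynomial.

(x - 1)^3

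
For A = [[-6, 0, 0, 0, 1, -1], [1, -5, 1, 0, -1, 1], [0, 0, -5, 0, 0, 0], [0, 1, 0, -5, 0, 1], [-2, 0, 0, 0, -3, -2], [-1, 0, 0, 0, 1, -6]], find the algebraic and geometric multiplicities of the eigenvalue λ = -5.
The characteristic polynomial is (x + 5)^6, so the factor x + 5 appears with exponent 6: the algebraic multiplicity is 6.

rank(A + 5I) = 3, so the eigenspace has dimension 6 - 3 = 3: the geometric multiplicity is 3.

Since 3 < 6, A is not diagonalizable.

algebraic multiplicity 6, geometric multiplicity 3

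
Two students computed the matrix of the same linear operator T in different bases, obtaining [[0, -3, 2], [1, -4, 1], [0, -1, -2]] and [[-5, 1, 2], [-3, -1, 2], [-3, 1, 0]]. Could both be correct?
No.

Both have characteristic polynomial (x + 2)^3, but the minimal polynomial of A is (x + 2)^3 while the minimal polynomial of B is (x + 2)^2. The minimal polynomial is a similarity invariant, so A and B are not similar.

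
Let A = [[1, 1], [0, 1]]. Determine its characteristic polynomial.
χ_A(x) = (x - 1)^2

xI - A = [[x - 1, -1], [0, x - 1]].

Expanding det(xI - A) along the first row:
det(xI - A) = + (x - 1)·det([[x - 1]]) - (-1)·det([[0]]).

Evaluating gives χ_A(x) = x^2 - 2x + 1 = (x - 1)^2.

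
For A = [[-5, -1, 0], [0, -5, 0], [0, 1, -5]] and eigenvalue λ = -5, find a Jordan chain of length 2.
We seek v_1 ∈ ker((A + 5I)^2) \ ker(A + 5I), then set v_{i+1} = (A + 5I) v_i.

One such chain is v_1 = [[4, 1, -2]]^T, v_2 = [[-1, 0, 1]]^T. Check: (A + 5I) v_2 = [[0, 0, 0]]^T = 0.

v_1 = [[4, 1, -2]]^T, v_2 = [[-1, 0, 1]]^T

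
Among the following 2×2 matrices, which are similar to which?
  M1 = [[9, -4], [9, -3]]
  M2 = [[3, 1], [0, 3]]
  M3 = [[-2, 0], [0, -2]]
Characteristic polynomials: χ_{M1} = (x - 3)^2, χ_{M2} = (x - 3)^2, χ_{M3} = (x + 2)^2.

{M1, M2}: invariant factors (x - 3)^2.

{M3}: invariant factors x + 2, x + 2.

Matrices are similar if and only if their invariant-factor lists agree; the partition into similarity classes is {M1, M2}, {M3}.

2 classes: {M1, M2}, {M3}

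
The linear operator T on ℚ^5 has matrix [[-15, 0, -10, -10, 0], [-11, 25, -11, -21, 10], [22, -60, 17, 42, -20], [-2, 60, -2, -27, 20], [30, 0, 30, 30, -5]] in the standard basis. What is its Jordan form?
The characteristic polynomial is det(xI - A) = (x - 5)^2(x + 5)^3, so the eigenvalues are -5 (algebraic multiplicity 3), 5 (algebraic multiplicity 2).

For λ = -5: rank(A + 5I) = 2. The eigenspace has dimension 5 - 2 = 3, so there are 3 Jordan blocks; the rank sequence gives block sizes [1, 1, 1].

For λ = 5: rank(A - 5I) = 4, rank((A - 5I)^2) = 3. The eigenspace has dimension 5 - 4 = 1, so there is 1 Jordan block; the rank sequence gives block sizes [2].

Assembling the blocks gives the Jordan form J above.

J = [[-5, 0, 0, 0, 0], [0, -5, 0, 0, 0], [0, 0, -5, 0, 0], [0, 0, 0, 5, 1], [0, 0, 0, 0, 5]]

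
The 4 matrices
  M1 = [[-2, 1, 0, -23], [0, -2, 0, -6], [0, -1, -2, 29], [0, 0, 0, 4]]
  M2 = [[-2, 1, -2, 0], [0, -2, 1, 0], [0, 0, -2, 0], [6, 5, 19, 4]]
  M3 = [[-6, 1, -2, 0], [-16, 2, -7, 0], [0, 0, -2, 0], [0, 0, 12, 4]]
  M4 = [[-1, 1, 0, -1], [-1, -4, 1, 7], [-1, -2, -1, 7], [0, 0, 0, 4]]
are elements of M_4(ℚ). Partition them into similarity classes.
2 classes: {M1}, {M2, M3, M4}

Characteristic polynomials: χ_{M1} = (x - 4)(x + 2)^3, χ_{M2} = (x - 4)(x + 2)^3, χ_{M3} = (x - 4)(x + 2)^3, χ_{M4} = (x - 4)(x + 2)^3.

{M1}: invariant factors x + 2, (x - 4)(x + 2)^2.

{M2, M3, M4}: invariant factors (x - 4)(x + 2)^3.

Matrices are similar if and only if their invariant-factor lists agree; the partition into similarity classes is {M1}, {M2, M3, M4}.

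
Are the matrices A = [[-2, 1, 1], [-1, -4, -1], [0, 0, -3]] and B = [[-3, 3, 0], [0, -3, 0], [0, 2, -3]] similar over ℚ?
Two matrices over a field are similar if and only if they have the same invariant factors.

Both A and B have characteristic polynomial (x + 3)^3 and minimal polynomial (x + 3)^2. Computing further, both have invariant factors x + 3, (x + 3)^2. Hence A and B are similar.

Yes.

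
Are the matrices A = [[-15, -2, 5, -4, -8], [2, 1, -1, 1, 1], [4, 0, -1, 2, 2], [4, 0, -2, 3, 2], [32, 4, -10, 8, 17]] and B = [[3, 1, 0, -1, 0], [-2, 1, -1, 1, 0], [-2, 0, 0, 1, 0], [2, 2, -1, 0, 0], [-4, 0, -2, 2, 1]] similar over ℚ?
Two matrices over a field are similar if and only if they have the same invariant factors.

Both A and B have characteristic polynomial (x - 1)^5 and minimal polynomial (x - 1)^2. Computing further, both have invariant factors x - 1, (x - 1)^2, (x - 1)^2. Hence A and B are similar.

Yes.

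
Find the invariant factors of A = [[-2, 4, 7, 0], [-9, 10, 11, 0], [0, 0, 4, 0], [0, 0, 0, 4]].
x - 4, (x - 4)^3

The Jordan structure of A has elementary divisors (x - 4)^3, (x - 4). Arranging the block sizes at each eigenvalue in decreasing order and taking row products gives the invariant factors.

Invariant factors (smallest first, each dividing the next): x - 4, (x - 4)^3.

Check: the last factor (x - 4)^3 is the minimal polynomial, and the product (x - 4)^4 is the characteristic polynomial.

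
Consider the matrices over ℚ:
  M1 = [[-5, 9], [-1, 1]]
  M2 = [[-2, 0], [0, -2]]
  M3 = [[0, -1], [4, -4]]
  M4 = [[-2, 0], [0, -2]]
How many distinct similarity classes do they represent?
2 classes: {M1, M3}, {M2, M4}

Characteristic polynomials: χ_{M1} = (x + 2)^2, χ_{M2} = (x + 2)^2, χ_{M3} = (x + 2)^2, χ_{M4} = (x + 2)^2.

{M1, M3}: invariant factors (x + 2)^2.

{M2, M4}: invariant factors x + 2, x + 2.

Matrices are similar if and only if their invariant-factor lists agree; the partition into similarity classes is {M1, M3}, {M2, M4}.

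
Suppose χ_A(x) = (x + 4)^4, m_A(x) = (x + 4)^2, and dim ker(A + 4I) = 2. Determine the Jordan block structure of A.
Jordan blocks: (-4, 2), (-4, 2)

λ = -4: algebraic multiplicity 4 (exponent in χ_A), largest block size 2 (exponent in m_A), 2 blocks (geometric multiplicity). These force block sizes [2, 2].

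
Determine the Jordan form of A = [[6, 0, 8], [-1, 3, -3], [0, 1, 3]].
J = [[4, 1, 0], [0, 4, 1], [0, 0, 4]]

The characteristic polynomial is det(xI - A) = (x - 4)^3, so the eigenvalues are 4 (algebraic multiplicity 3).

For λ = 4: rank(A - 4I) = 2, rank((A - 4I)^2) = 1, rank((A - 4I)^3) = 0. The eigenspace has dimension 3 - 2 = 1, so there is 1 Jordan block; the rank sequence gives block sizes [3].

Assembling the blocks gives the Jordan form J above.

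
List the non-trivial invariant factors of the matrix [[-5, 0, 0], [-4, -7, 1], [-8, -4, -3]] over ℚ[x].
x + 5, (x + 5)^2

The Jordan structure of A has elementary divisors (x + 5)^2, (x + 5). Arranging the block sizes at each eigenvalue in decreasing order and taking row products gives the invariant factors.

Invariant factors (smallest first, each dividing the next): x + 5, (x + 5)^2.

Check: the last factor (x + 5)^2 is the minimal polynomial, and the product (x + 5)^3 is the characteristic polynomial.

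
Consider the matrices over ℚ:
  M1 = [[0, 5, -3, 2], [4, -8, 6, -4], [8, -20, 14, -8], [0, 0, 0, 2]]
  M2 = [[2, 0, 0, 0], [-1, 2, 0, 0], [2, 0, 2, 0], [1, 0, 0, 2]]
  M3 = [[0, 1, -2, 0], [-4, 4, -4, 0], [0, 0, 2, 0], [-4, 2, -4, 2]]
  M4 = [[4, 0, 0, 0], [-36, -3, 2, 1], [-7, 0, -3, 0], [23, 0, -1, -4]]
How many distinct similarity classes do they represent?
2 classes: {M1, M2, M3}, {M4}

Characteristic polynomials: χ_{M1} = (x - 2)^4, χ_{M2} = (x - 2)^4, χ_{M3} = (x - 2)^4, χ_{M4} = (x - 4)(x + 3)^2(x + 4).

{M1, M2, M3}: invariant factors x - 2, x - 2, (x - 2)^2.

{M4}: invariant factors (x - 4)(x + 3)^2(x + 4).

Matrices are similar if and only if their invariant-factor lists agree; the partition into similarity classes is {M1, M2, M3}, {M4}.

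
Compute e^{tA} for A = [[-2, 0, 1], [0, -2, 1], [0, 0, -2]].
e^{tA} = [[e^{-2*t}, 0, t*e^{-2*t}], [0, e^{-2*t}, t*e^{-2*t}], [0, 0, e^{-2*t}]]

A has Jordan form J = [[-2, 1, 0], [0, -2, 0], [0, 0, -2]] with A = PJP^{-1}, so e^{tA} = P e^{tJ} P^{-1}.

For a Jordan block J_k(λ), e^{tJ_k(λ)} = e^{λt} · (I + tN + t^2 N^2/2! + ... + t^{k-1} N^{k-1}/(k-1)!) where N is the nilpotent superdiagonal part.

Assembling the blocks and conjugating back gives the entries of e^{tA} as shown above.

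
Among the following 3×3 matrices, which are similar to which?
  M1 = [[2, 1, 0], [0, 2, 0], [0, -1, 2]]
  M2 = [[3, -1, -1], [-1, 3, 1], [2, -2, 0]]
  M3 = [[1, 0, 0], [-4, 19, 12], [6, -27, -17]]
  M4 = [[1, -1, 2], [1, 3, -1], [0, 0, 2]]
Characteristic polynomials: χ_{M1} = (x - 2)^3, χ_{M2} = (x - 2)^3, χ_{M3} = (x - 1)^3, χ_{M4} = (x - 2)^3.

{M1, M2}: invariant factors x - 2, (x - 2)^2.

{M3}: invariant factors x - 1, (x - 1)^2.

{M4}: invariant factors (x - 2)^3.

Matrices are similar if and only if their invariant-factor lists agree; the partition into similarity classes is {M1, M2}, {M3}, {M4}.

3 classes: {M1, M2}, {M3}, {M4}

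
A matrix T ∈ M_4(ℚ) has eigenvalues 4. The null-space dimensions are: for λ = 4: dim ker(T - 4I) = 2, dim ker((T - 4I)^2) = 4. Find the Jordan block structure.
λ = 4: successive nullity increments [2, 2] count blocks of size ≥ k; block sizes are [2, 2].

Jordan blocks: (4, 2), (4, 2)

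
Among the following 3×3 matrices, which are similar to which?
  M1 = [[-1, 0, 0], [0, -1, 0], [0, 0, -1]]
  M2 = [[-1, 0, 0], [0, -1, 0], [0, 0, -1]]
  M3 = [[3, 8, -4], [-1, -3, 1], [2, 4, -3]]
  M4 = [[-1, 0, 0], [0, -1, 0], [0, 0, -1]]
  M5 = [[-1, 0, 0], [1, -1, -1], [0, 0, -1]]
Characteristic polynomials: χ_{M1} = (x + 1)^3, χ_{M2} = (x + 1)^3, χ_{M3} = (x + 1)^3, χ_{M4} = (x + 1)^3, χ_{M5} = (x + 1)^3.

{M1, M2, M4}: invariant factors x + 1, x + 1, x + 1.

{M3, M5}: invariant factors x + 1, (x + 1)^2.

Matrices are similar if and only if their invariant-factor lists agree; the partition into similarity classes is {M1, M2, M4}, {M3, M5}.

2 classes: {M1, M2, M4}, {M3, M5}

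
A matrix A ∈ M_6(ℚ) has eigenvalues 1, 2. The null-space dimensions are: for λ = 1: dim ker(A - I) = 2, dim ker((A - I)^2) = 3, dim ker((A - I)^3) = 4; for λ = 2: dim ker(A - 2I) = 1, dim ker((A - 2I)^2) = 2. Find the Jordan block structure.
Jordan blocks: (1, 3), (1, 1), (2, 2)

λ = 1: successive nullity increments [2, 1, 1] count blocks of size ≥ k; block sizes are [3, 1].
λ = 2: successive nullity increments [1, 1] count blocks of size ≥ k; block sizes are [2].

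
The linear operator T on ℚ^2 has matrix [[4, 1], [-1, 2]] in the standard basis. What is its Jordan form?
J = [[3, 1], [0, 3]]

The characteristic polynomial is det(xI - A) = (x - 3)^2, so the eigenvalues are 3 (algebraic multiplicity 2).

For λ = 3: rank(A - 3I) = 1, rank((A - 3I)^2) = 0. The eigenspace has dimension 2 - 1 = 1, so there is 1 Jordan block; the rank sequence gives block sizes [2].

Assembling the blocks gives the Jordan form J above.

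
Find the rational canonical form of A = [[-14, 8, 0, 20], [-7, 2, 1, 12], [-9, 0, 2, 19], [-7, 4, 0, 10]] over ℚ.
The invariant factors of A (the non-unit diagonal entries of the Smith normal form of xI - A over ℚ[x]) are x(x^3 - 4x - 4), each dividing the next. The characteristic polynomial is their product, x(x^3 - 4x - 4).

The rational canonical form is the block-diagonal matrix of companion matrices C(f_i):
R = [[0, 0, 0, 0], [1, 0, 0, 4], [0, 1, 0, 4], [0, 0, 1, 0]].

Note the characteristic polynomial does not split into linear factors over ℚ, so A has no Jordan form over ℚ; the rational canonical form exists over any field.

R = [[0, 0, 0, 0], [1, 0, 0, 4], [0, 1, 0, 4], [0, 0, 1, 0]]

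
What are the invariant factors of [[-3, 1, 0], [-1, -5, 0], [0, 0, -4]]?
x + 4, (x + 4)^2

The Jordan structure of A has elementary divisors (x + 4)^2, (x + 4). Arranging the block sizes at each eigenvalue in decreasing order and taking row products gives the invariant factors.

Invariant factors (smallest first, each dividing the next): x + 4, (x + 4)^2.

Check: the last factor (x + 4)^2 is the minimal polynomial, and the product (x + 4)^3 is the characteristic polynomial.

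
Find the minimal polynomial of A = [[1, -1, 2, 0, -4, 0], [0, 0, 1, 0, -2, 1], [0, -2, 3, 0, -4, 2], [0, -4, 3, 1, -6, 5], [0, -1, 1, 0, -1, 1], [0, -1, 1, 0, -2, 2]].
The characteristic polynomial factors as (x - 1)^6. The minimal polynomial is ∏(x - λ)^{k_λ} where k_λ is the size of the largest Jordan block at λ.

For λ = 1: rank(A - I) = 2, and the largest Jordan block has size 3 (the smallest k with rank((A - I)^k) = rank((A - I)^(k+1))).

So m_A(x) = (x - 1)^3.

m_A(x) = (x - 1)^3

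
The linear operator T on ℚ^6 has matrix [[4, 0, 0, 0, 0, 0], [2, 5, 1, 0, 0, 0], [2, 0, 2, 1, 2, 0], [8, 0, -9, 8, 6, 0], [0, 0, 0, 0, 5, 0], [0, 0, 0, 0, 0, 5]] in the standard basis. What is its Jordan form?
The characteristic polynomial is det(xI - A) = (x - 5)^5(x - 4), so the eigenvalues are 4 (algebraic multiplicity 1), 5 (algebraic multiplicity 5).

For λ = 4: algebraic multiplicity 1 gives one 1×1 block.

For λ = 5: rank(A - 5I) = 3, rank((A - 5I)^2) = 2, rank((A - 5I)^3) = 1. The eigenspace has dimension 6 - 3 = 3, so there are 3 Jordan blocks; the rank sequence gives block sizes [3, 1, 1].

Assembling the blocks gives the Jordan form J above.

J = [[4, 0, 0, 0, 0, 0], [0, 5, 1, 0, 0, 0], [0, 0, 5, 1, 0, 0], [0, 0, 0, 5, 0, 0], [0, 0, 0, 0, 5, 0], [0, 0, 0, 0, 0, 5]]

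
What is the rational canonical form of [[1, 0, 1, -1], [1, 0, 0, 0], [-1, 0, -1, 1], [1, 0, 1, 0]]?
R = [[0, 0, 0, 0], [1, 0, 0, 0], [0, 1, 0, 0], [0, 0, 1, 0]]

The invariant factors of A (the non-unit diagonal entries of the Smith normal form of xI - A over ℚ[x]) are x^4, each dividing the next. The characteristic polynomial is their product, x^4.

The rational canonical form is the block-diagonal matrix of companion matrices C(f_i):
R = [[0, 0, 0, 0], [1, 0, 0, 0], [0, 1, 0, 0], [0, 0, 1, 0]].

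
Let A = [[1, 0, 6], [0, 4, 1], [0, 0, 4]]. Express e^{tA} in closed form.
e^{tA} = [[e^{t}, 0, 2*(e^{3*t} - 1)*e^{t}], [0, e^{4*t}, t*e^{4*t}], [0, 0, e^{4*t}]]

A has Jordan form J = [[1, 0, 0], [0, 4, 1], [0, 0, 4]] with A = PJP^{-1}, so e^{tA} = P e^{tJ} P^{-1}.

For a Jordan block J_k(λ), e^{tJ_k(λ)} = e^{λt} · (I + tN + t^2 N^2/2! + ... + t^{k-1} N^{k-1}/(k-1)!) where N is the nilpotent superdiagonal part.

Assembling the blocks and conjugating back gives the entries of e^{tA} as shown above.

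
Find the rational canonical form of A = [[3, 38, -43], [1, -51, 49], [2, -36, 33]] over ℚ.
R = [[0, 0, -125], [1, 0, -75], [0, 1, -15]]

The invariant factors of A (the non-unit diagonal entries of the Smith normal form of xI - A over ℚ[x]) are (x + 5)^3, each dividing the next. The characteristic polynomial is their product, (x + 5)^3.

The rational canonical form is the block-diagonal matrix of companion matrices C(f_i):
R = [[0, 0, -125], [1, 0, -75], [0, 1, -15]].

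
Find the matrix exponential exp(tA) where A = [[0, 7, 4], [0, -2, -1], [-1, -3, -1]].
A has Jordan form J = [[-1, 1, 0], [0, -1, 1], [0, 0, -1]] with A = PJP^{-1}, so e^{tA} = P e^{tJ} P^{-1}.

For a Jordan block J_k(λ), e^{tJ_k(λ)} = e^{λt} · (I + tN + t^2 N^2/2! + ... + t^{k-1} N^{k-1}/(k-1)!) where N is the nilpotent superdiagonal part.

Assembling the blocks and conjugating back gives the entries of e^{tA} as shown above.

e^{tA} = [[(-3*t^2/2 + t + 1)*e^{-t}, t*(7 - 6*t)*e^{-t}, t*(8 - 3*t)*e^{-t}/2], [t^2*e^{-t}/2, (2*t^2 - t + 1)*e^{-t}, t*(t - 2)*e^{-t}/2], [t*(-t - 2)*e^{-t}/2, t*(-2*t - 3)*e^{-t}, (2 - t^2)*e^{-t}/2]]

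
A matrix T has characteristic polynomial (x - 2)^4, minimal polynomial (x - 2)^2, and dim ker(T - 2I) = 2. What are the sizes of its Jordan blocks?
λ = 2: algebraic multiplicity 4 (exponent in χ_T), largest block size 2 (exponent in m_T), 2 blocks (geometric multiplicity). These force block sizes [2, 2].

Jordan blocks: (2, 2), (2, 2)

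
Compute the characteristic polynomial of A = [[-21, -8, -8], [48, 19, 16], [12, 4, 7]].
xI - A = [[x + 21, 8, 8], [-48, x - 19, -16], [-12, -4, x - 7]].

Expanding det(xI - A) along the first row:
det(xI - A) = + (x + 21)·det([[x - 19, -16], [-4, x - 7]]) - (8)·det([[-48, -16], [-12, x - 7]]) + (8)·det([[-48, x - 19], [-12, -4]]).

Evaluating gives χ_A(x) = x^3 - 5x^2 + 3x + 9 = (x - 3)^2(x + 1).

χ_A(x) = (x - 3)^2(x + 1)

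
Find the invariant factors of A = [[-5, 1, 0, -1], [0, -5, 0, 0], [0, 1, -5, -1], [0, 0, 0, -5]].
x + 5, x + 5, (x + 5)^2

The Jordan structure of A has elementary divisors (x + 5)^2, (x + 5), (x + 5). Arranging the block sizes at each eigenvalue in decreasing order and taking row products gives the invariant factors.

Invariant factors (smallest first, each dividing the next): x + 5, x + 5, (x + 5)^2.

Check: the last factor (x + 5)^2 is the minimal polynomial, and the product (x + 5)^4 is the characteristic polynomial.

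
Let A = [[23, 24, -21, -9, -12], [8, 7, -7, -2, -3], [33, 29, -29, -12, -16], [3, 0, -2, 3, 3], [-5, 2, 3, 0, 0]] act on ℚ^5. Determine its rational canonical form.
The invariant factors of A (the non-unit diagonal entries of the Smith normal form of xI - A over ℚ[x]) are x^2 - 3x - 1, (x + 2)(x^2 - 3x - 1), each dividing the next. The characteristic polynomial is their product, (x + 2)(x^2 - 3x - 1)^2.

The rational canonical form is the block-diagonal matrix of companion matrices C(f_i):
R = [[0, 1, 0, 0, 0], [1, 3, 0, 0, 0], [0, 0, 0, 0, 2], [0, 0, 1, 0, 7], [0, 0, 0, 1, 1]].

Note the characteristic polynomial does not split into linear factors over ℚ, so A has no Jordan form over ℚ; the rational canonical form exists over any field.

R = [[0, 1, 0, 0, 0], [1, 3, 0, 0, 0], [0, 0, 0, 0, 2], [0, 0, 1, 0, 7], [0, 0, 0, 1, 1]]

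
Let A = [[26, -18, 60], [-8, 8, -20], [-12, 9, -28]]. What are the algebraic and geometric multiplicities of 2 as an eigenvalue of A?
algebraic multiplicity 3, geometric multiplicity 2

The characteristic polynomial is (x - 2)^3, so the factor x - 2 appears with exponent 3: the algebraic multiplicity is 3.

rank(A - 2I) = 1, so the eigenspace has dimension 3 - 1 = 2: the geometric multiplicity is 2.

Since 2 < 3, A is not diagonalizable.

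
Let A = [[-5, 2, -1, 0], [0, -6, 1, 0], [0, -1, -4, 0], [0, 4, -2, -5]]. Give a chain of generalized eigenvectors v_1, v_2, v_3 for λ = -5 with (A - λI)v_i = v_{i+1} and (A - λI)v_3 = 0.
v_1 = [[0, 0, 1, -2]]^T, v_2 = [[-1, 1, 1, -2]]^T, v_3 = [[1, 0, 0, 2]]^T

We seek v_1 ∈ ker((A + 5I)^3) \ ker((A + 5I)^2), then set v_{i+1} = (A + 5I) v_i.

One such chain is v_1 = [[0, 0, 1, -2]]^T, v_2 = [[-1, 1, 1, -2]]^T, v_3 = [[1, 0, 0, 2]]^T. Check: (A + 5I) v_3 = [[0, 0, 0, 0]]^T = 0.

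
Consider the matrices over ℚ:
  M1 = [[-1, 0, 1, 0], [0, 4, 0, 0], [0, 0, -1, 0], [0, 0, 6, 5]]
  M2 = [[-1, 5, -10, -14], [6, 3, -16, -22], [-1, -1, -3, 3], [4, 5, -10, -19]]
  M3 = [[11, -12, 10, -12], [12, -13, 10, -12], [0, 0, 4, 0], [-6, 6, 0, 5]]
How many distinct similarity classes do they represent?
3 classes: {M1}, {M2}, {M3}

Characteristic polynomials: χ_{M1} = (x - 5)(x - 4)(x + 1)^2, χ_{M2} = (x + 5)^4, χ_{M3} = (x - 5)(x - 4)(x + 1)^2.

{M1}: invariant factors (x - 5)(x - 4)(x + 1)^2.

{M2}: invariant factors (x + 5)^2, (x + 5)^2.

{M3}: invariant factors x + 1, (x - 5)(x - 4)(x + 1).

Matrices are similar if and only if their invariant-factor lists agree; the partition into similarity classes is {M1}, {M2}, {M3}.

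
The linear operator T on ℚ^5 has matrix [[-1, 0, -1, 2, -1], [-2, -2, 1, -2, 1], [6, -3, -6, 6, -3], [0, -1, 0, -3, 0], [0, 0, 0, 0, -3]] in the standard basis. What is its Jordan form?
The characteristic polynomial is det(xI - A) = (x + 3)^5, so the eigenvalues are -3 (algebraic multiplicity 5).

For λ = -3: rank(A + 3I) = 2, rank((A + 3I)^2) = 1, rank((A + 3I)^3) = 0. The eigenspace has dimension 5 - 2 = 3, so there are 3 Jordan blocks; the rank sequence gives block sizes [3, 1, 1].

Assembling the blocks gives the Jordan form J above.

J = [[-3, 1, 0, 0, 0], [0, -3, 1, 0, 0], [0, 0, -3, 0, 0], [0, 0, 0, -3, 0], [0, 0, 0, 0, -3]]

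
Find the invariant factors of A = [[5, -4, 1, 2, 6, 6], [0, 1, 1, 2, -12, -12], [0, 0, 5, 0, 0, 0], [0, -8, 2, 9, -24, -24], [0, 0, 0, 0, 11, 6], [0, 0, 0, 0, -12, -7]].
x - 5, x - 5, x - 5, (x - 5)^2(x + 1)

The Jordan structure of A has elementary divisors (x + 1), (x - 5)^2, (x - 5), (x - 5), (x - 5). Arranging the block sizes at each eigenvalue in decreasing order and taking row products gives the invariant factors.

Invariant factors (smallest first, each dividing the next): x - 5, x - 5, x - 5, (x - 5)^2(x + 1).

Check: the last factor (x - 5)^2(x + 1) is the minimal polynomial, and the product (x - 5)^5(x + 1) is the characteristic polynomial.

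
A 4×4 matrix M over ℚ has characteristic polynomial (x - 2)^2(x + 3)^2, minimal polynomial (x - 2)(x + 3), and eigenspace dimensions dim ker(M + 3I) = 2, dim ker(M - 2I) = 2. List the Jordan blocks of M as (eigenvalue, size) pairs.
Jordan blocks: (-3, 1), (-3, 1), (2, 1), (2, 1)

λ = -3: algebraic multiplicity 2 (exponent in χ_M), largest block size 1 (exponent in m_M), 2 blocks (geometric multiplicity). These force block sizes [1, 1].
λ = 2: algebraic multiplicity 2 (exponent in χ_M), largest block size 1 (exponent in m_M), 2 blocks (geometric multiplicity). These force block sizes [1, 1].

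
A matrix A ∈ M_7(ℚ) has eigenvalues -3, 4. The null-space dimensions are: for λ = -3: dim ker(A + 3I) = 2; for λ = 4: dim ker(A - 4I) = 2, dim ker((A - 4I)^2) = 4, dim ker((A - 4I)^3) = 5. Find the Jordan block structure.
Jordan blocks: (-3, 1), (-3, 1), (4, 3), (4, 2)

λ = -3: successive nullity increments [2] count blocks of size ≥ k; block sizes are [1, 1].
λ = 4: successive nullity increments [2, 2, 1] count blocks of size ≥ k; block sizes are [3, 2].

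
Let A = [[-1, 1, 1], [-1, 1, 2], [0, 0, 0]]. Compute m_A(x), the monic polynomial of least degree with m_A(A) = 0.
m_A(x) = x^3

The characteristic polynomial factors as x^3. The minimal polynomial is ∏(x - λ)^{k_λ} where k_λ is the size of the largest Jordan block at λ.

For λ = 0: rank(A) = 2, and the largest Jordan block has size 3 (the smallest k with rank(A^k) = rank(A^(k+1))).

So m_A(x) = x^3.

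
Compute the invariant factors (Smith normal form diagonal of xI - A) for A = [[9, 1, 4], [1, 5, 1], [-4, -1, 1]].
The Jordan structure of A has elementary divisors (x - 5)^3. Arranging the block sizes at each eigenvalue in decreasing order and taking row products gives the invariant factors.

Invariant factors (smallest first, each dividing the next): (x - 5)^3.

Check: the last factor (x - 5)^3 is the minimal polynomial, and the product (x - 5)^3 is the characteristic polynomial.

(x - 5)^3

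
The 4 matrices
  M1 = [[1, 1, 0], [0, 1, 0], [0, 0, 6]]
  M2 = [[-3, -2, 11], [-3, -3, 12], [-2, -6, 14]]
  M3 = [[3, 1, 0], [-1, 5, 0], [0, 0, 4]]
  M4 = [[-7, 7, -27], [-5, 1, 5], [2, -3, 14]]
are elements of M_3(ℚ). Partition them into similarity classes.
Characteristic polynomials: χ_{M1} = (x - 6)(x - 1)^2, χ_{M2} = (x - 6)(x - 1)^2, χ_{M3} = (x - 4)^3, χ_{M4} = (x - 6)(x - 1)^2.

{M1, M2, M4}: invariant factors (x - 6)(x - 1)^2.

{M3}: invariant factors x - 4, (x - 4)^2.

Matrices are similar if and only if their invariant-factor lists agree; the partition into similarity classes is {M1, M2, M4}, {M3}.

2 classes: {M1, M2, M4}, {M3}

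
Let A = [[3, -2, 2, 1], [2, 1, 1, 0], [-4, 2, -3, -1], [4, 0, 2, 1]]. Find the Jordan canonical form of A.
J = [[-1, 0, 0, 0], [0, 1, 1, 0], [0, 0, 1, 1], [0, 0, 0, 1]]

The characteristic polynomial is det(xI - A) = (x - 1)^3(x + 1), so the eigenvalues are -1 (algebraic multiplicity 1), 1 (algebraic multiplicity 3).

For λ = -1: algebraic multiplicity 1 gives one 1×1 block.

For λ = 1: rank(A - I) = 3, rank((A - I)^2) = 2, rank((A - I)^3) = 1. The eigenspace has dimension 4 - 3 = 1, so there is 1 Jordan block; the rank sequence gives block sizes [3].

Assembling the blocks gives the Jordan form J above.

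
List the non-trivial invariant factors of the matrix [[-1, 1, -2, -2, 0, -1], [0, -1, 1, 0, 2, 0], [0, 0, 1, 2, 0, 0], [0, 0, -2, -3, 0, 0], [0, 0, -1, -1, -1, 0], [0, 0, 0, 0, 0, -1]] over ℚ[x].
The Jordan structure of A has elementary divisors (x + 1)^3, (x + 1)^2, (x + 1). Arranging the block sizes at each eigenvalue in decreasing order and taking row products gives the invariant factors.

Invariant factors (smallest first, each dividing the next): x + 1, (x + 1)^2, (x + 1)^3.

Check: the last factor (x + 1)^3 is the minimal polynomial, and the product (x + 1)^6 is the characteristic polynomial.

x + 1, (x + 1)^2, (x + 1)^3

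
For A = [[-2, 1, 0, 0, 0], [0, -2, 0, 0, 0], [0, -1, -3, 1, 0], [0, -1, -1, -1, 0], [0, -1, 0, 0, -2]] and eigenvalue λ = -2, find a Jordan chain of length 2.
We seek v_1 ∈ ker((A + 2I)^2) \ ker(A + 2I), then set v_{i+1} = (A + 2I) v_i.

One such chain is v_1 = [[0, 1, 1, 1, 0]]^T, v_2 = [[1, 0, -1, -1, -1]]^T. Check: (A + 2I) v_2 = [[0, 0, 0, 0, 0]]^T = 0.

v_1 = [[0, 1, 1, 1, 0]]^T, v_2 = [[1, 0, -1, -1, -1]]^T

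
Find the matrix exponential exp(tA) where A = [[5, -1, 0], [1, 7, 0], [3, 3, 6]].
A has Jordan form J = [[6, 1, 0], [0, 6, 0], [0, 0, 6]] with A = PJP^{-1}, so e^{tA} = P e^{tJ} P^{-1}.

For a Jordan block J_k(λ), e^{tJ_k(λ)} = e^{λt} · (I + tN + t^2 N^2/2! + ... + t^{k-1} N^{k-1}/(k-1)!) where N is the nilpotent superdiagonal part.

Assembling the blocks and conjugating back gives the entries of e^{tA} as shown above.

e^{tA} = [[(1 - t)*e^{6*t}, -t*e^{6*t}, 0], [t*e^{6*t}, (t + 1)*e^{6*t}, 0], [3*t*e^{6*t}, 3*t*e^{6*t}, e^{6*t}]]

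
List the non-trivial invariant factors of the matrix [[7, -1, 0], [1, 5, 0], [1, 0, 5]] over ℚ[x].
(x - 6)^2(x - 5)

The Jordan structure of A has elementary divisors (x - 5), (x - 6)^2. Arranging the block sizes at each eigenvalue in decreasing order and taking row products gives the invariant factors.

Invariant factors (smallest first, each dividing the next): (x - 6)^2(x - 5).

Check: the last factor (x - 6)^2(x - 5) is the minimal polynomial, and the product (x - 6)^2(x - 5) is the characteristic polynomial.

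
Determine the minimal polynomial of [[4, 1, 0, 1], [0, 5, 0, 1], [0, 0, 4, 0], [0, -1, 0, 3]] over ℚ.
The characteristic polynomial factors as (x - 4)^4. The minimal polynomial is ∏(x - λ)^{k_λ} where k_λ is the size of the largest Jordan block at λ.

For λ = 4: rank(A - 4I) = 1, and the largest Jordan block has size 2 (the smallest k with rank((A - 4I)^k) = rank((A - 4I)^(k+1))).

So m_A(x) = (x - 4)^2.

m_A(x) = (x - 4)^2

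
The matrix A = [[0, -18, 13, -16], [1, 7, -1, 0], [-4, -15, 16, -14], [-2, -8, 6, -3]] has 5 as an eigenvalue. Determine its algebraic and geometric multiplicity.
algebraic multiplicity 4, geometric multiplicity 2

The characteristic polynomial is (x - 5)^4, so the factor x - 5 appears with exponent 4: the algebraic multiplicity is 4.

rank(A - 5I) = 2, so the eigenspace has dimension 4 - 2 = 2: the geometric multiplicity is 2.

Since 2 < 4, A is not diagonalizable.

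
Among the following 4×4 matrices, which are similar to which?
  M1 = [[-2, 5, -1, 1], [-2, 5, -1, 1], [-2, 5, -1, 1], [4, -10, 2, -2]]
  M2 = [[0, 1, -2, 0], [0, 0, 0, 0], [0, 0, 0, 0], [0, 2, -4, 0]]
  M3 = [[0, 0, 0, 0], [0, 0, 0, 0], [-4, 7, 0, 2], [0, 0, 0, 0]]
Characteristic polynomials: χ_{M1} = x^4, χ_{M2} = x^4, χ_{M3} = x^4.

{M1, M2, M3}: invariant factors x, x, x^2.

Matrices are similar if and only if their invariant-factor lists agree; the partition into similarity classes is {M1, M2, M3}.

1 class: {M1, M2, M3}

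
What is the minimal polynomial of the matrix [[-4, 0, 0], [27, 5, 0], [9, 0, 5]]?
m_A(x) = (x - 5)(x + 4)

The characteristic polynomial factors as (x - 5)^2(x + 4). The minimal polynomial is ∏(x - λ)^{k_λ} where k_λ is the size of the largest Jordan block at λ.

For λ = -4: rank(A + 4I) = 2, and the largest Jordan block has size 1 (the smallest k with rank((A + 4I)^k) = rank((A + 4I)^(k+1))).
For λ = 5: rank(A - 5I) = 1, and the largest Jordan block has size 1 (the smallest k with rank((A - 5I)^k) = rank((A - 5I)^(k+1))).

So m_A(x) = (x - 5)(x + 4).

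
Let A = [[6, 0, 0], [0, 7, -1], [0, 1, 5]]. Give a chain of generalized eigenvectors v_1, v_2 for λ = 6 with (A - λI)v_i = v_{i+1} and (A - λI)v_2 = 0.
We seek v_1 ∈ ker((A - 6I)^2) \ ker(A - 6I), then set v_{i+1} = (A - 6I) v_i.

One such chain is v_1 = [[1, 2, 1]]^T, v_2 = [[0, 1, 1]]^T. Check: (A - 6I) v_2 = [[0, 0, 0]]^T = 0.

v_1 = [[1, 2, 1]]^T, v_2 = [[0, 1, 1]]^T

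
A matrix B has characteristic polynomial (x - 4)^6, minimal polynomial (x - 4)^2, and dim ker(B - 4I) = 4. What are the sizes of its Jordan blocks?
λ = 4: algebraic multiplicity 6 (exponent in χ_B), largest block size 2 (exponent in m_B), 4 blocks (geometric multiplicity). These force block sizes [2, 2, 1, 1].

Jordan blocks: (4, 2), (4, 2), (4, 1), (4, 1)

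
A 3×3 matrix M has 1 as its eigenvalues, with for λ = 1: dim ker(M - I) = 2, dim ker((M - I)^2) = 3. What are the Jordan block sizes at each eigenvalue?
Jordan blocks: (1, 2), (1, 1)

λ = 1: successive nullity increments [2, 1] count blocks of size ≥ k; block sizes are [2, 1].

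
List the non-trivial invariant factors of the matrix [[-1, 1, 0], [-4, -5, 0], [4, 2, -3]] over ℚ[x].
x + 3, (x + 3)^2

The Jordan structure of A has elementary divisors (x + 3)^2, (x + 3). Arranging the block sizes at each eigenvalue in decreasing order and taking row products gives the invariant factors.

Invariant factors (smallest first, each dividing the next): x + 3, (x + 3)^2.

Check: the last factor (x + 3)^2 is the minimal polynomial, and the product (x + 3)^3 is the characteristic polynomial.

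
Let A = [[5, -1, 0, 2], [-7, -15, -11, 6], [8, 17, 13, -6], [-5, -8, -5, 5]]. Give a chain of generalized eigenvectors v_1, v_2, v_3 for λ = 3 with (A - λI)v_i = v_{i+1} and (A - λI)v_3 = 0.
v_1 = [[0, 1, -1, 1]]^T, v_2 = [[1, -1, 1, -1]]^T, v_3 = [[1, -6, 7, -4]]^T

We seek v_1 ∈ ker((A - 3I)^3) \ ker((A - 3I)^2), then set v_{i+1} = (A - 3I) v_i.

One such chain is v_1 = [[0, 1, -1, 1]]^T, v_2 = [[1, -1, 1, -1]]^T, v_3 = [[1, -6, 7, -4]]^T. Check: (A - 3I) v_3 = [[0, 0, 0, 0]]^T = 0.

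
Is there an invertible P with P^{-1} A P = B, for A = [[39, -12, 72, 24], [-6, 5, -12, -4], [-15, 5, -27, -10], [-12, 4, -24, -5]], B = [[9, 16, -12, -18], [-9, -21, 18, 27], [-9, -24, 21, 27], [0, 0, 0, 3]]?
Two matrices over a field are similar if and only if they have the same invariant factors.

Both A and B have characteristic polynomial (x - 3)^4 and minimal polynomial (x - 3)^2. Computing further, both have invariant factors x - 3, x - 3, (x - 3)^2. Hence A and B are similar.

Yes.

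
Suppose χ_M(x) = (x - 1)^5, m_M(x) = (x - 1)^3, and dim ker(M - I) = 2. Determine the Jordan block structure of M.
Jordan blocks: (1, 3), (1, 2)

λ = 1: algebraic multiplicity 5 (exponent in χ_M), largest block size 3 (exponent in m_M), 2 blocks (geometric multiplicity). These force block sizes [3, 2].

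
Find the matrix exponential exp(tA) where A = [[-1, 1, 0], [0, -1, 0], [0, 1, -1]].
A has Jordan form J = [[-1, 1, 0], [0, -1, 0], [0, 0, -1]] with A = PJP^{-1}, so e^{tA} = P e^{tJ} P^{-1}.

For a Jordan block J_k(λ), e^{tJ_k(λ)} = e^{λt} · (I + tN + t^2 N^2/2! + ... + t^{k-1} N^{k-1}/(k-1)!) where N is the nilpotent superdiagonal part.

Assembling the blocks and conjugating back gives the entries of e^{tA} as shown above.

e^{tA} = [[e^{-t}, t*e^{-t}, 0], [0, e^{-t}, 0], [0, t*e^{-t}, e^{-t}]]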